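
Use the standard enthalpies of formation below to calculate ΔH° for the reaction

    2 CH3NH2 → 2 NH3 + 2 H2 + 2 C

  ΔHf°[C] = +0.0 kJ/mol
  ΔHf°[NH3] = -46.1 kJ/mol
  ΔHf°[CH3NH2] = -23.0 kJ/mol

Products: 2·(-46.1) + 2·(+0.0) + 2·(+0.0) = -92.2
Reactants: 2·(-23.0) = -46.0
ΔH° = (-92.2) − (-46.0) = -46.2 kJ/mol

ΔH° = -46.2 kJ/mol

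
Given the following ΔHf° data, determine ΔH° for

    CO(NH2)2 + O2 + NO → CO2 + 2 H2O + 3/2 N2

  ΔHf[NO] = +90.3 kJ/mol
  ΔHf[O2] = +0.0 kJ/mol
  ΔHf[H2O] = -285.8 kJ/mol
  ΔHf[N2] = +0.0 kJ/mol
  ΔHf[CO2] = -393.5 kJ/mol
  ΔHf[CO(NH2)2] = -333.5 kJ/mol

ΔH°rxn = Σ nΔHf°(products) − Σ nΔHf°(reactants).
Products: 1·(-393.5) + 2·(-285.8) + 3/2·(+0.0) = -965.1
Reactants: 1·(-333.5) + 1·(+0.0) + 1·(+90.3) = -243.2
ΔH° = (-965.1) − (-243.2) = -721.9 kJ/mol

ΔH° = -721.9 kJ/mol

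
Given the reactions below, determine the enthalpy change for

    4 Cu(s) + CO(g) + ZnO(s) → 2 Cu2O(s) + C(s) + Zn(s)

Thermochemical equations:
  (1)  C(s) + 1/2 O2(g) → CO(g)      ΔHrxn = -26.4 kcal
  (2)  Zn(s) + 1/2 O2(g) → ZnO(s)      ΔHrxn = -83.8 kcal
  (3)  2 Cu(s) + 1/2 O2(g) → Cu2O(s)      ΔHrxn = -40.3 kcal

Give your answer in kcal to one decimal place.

ΔHrxn = 29.6 kcal

(1) reversed (CO(g) must end up as a reactant): +26.4 kcal
(2) reversed (reverse to put ZnO(s) on the reactant side): +83.8 kcal
(3) × 2 (×2 to match 2 Cu2O(s) in the target): (2)·(-40.3) = -80.6 kcal
Combining the equations, ΔHrxn = (+26.4) + (+83.8) + (-80.6) = 29.6 kcal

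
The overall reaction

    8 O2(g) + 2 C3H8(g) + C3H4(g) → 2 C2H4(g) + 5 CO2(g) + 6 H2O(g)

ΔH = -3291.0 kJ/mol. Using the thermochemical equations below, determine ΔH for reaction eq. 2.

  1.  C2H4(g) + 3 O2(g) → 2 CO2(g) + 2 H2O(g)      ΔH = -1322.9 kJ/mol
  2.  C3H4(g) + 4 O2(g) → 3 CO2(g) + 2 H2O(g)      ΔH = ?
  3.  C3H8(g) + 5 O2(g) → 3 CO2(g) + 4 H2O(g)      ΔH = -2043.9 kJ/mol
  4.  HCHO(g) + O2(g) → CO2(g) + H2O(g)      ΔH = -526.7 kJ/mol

eq. 1 reversed and × 2 (reverse to put C2H4(g) on the product side; ×2 to match 2 C2H4(g) in the target): (-2)·(-1322.9) = +2645.8 kJ/mol
eq. 2 as written (C3H4(g) already on the reactant side): contributes x
eq. 3 × 2 (scale by 2 for the 2 C3H8(g)): (2)·(-2043.9) = -4087.8 kJ/mol
eq. 4: not needed (HCHO(g) appears nowhere else).
-3291.0 = (+2645.8) + (-4087.8) + x
x = (-3291.0 − (-1442.0)) / (1) = -1849.0 kJ/mol

ΔH = -1849.0 kJ/mol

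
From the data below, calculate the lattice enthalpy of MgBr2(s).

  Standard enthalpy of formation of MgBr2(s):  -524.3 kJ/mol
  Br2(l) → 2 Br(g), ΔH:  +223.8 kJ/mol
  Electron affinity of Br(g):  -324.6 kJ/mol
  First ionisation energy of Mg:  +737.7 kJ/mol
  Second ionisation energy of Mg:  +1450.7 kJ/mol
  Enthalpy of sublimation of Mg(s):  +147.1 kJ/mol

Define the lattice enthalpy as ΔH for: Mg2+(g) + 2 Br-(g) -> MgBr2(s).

U = -2434.4 kJ/mol

ΔHf° = 1·ΔHsub + 1·(ΣIE) + 1·D(Br2) + 2·EA + U
-524.3 = 1·(+147.1) + 1·(+2188.4) + 1·(+223.8) + 2·(-324.6) + U
U = -524.3 − (+1910.1) = -2434.4 kJ/mol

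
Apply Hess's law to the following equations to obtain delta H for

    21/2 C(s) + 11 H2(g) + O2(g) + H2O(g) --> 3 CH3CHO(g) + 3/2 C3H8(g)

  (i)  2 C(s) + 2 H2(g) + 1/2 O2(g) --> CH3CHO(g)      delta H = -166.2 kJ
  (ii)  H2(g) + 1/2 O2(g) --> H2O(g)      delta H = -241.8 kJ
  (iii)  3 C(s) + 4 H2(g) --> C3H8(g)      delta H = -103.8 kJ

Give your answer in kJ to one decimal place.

(i) × 3: (3)·(-166.2) = -498.6 kJ
(ii) reversed: +241.8 kJ
(iii) × 3/2: (3/2)·(-103.8) = -155.7 kJ
Combining the equations, delta H = (-498.6) + (+241.8) + (-155.7) = -412.5 kJ

delta H = -412.5 kJ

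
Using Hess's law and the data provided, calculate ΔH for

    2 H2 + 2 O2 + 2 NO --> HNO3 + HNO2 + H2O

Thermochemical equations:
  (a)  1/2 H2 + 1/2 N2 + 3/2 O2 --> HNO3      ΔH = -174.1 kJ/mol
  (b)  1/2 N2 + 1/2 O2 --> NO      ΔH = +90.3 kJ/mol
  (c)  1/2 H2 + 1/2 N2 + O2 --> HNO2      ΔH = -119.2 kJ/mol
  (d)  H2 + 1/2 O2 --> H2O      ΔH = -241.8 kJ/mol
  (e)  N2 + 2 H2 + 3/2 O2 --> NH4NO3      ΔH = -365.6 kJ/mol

(a) as written (HNO3 already on the product side): -174.1 kJ/mol
(b) reversed and × 2 (reverse to put NO on the reactant side; ×2 to match 2 NO in the target): (-2)·(+90.3) = -180.6 kJ/mol
(c) as written (HNO2 already on the product side): -119.2 kJ/mol
(d) as written (H2O already on the product side): -241.8 kJ/mol
(e): not needed (NH4NO3 appears nowhere else).
Since enthalpy is a state function, ΔH = (1)·(-174.1) + (-2)·(+90.3) + (1)·(-119.2) + (1)·(-241.8) = -715.7 kJ/mol

ΔH = -715.7 kJ/mol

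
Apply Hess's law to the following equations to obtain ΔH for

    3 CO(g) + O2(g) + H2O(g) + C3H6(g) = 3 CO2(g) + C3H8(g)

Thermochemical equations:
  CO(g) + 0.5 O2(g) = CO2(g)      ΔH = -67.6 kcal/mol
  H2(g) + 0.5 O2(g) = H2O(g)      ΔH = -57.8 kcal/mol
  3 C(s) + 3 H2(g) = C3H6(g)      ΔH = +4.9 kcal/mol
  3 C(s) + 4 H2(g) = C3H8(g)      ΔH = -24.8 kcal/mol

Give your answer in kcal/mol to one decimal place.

ΔH = -174.7 kcal/mol

equation 1 × 3: (3)·(-67.6) = -202.8 kcal/mol
equation 2 reversed: +57.8 kcal/mol
equation 3 reversed: -4.9 kcal/mol
equation 4 as written: -24.8 kcal/mol
Since enthalpy is a state function, ΔH = (-202.8) + (+57.8) + (-4.9) + (-24.8) = -174.7 kcal/mol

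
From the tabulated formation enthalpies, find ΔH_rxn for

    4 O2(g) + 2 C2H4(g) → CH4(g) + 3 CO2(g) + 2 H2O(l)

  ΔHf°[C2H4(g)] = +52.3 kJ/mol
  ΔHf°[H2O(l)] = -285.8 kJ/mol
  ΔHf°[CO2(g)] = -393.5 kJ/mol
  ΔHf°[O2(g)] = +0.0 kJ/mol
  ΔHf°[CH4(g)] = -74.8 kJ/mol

Products: 1·(-74.8) + 3·(-393.5) + 2·(-285.8) = -1826.9
Reactants: 4·(+0.0) + 2·(+52.3) = +104.6
ΔH_rxn = (-1826.9) − (+104.6) = -1931.5 kJ/mol

ΔH_rxn = -1931.5 kJ/mol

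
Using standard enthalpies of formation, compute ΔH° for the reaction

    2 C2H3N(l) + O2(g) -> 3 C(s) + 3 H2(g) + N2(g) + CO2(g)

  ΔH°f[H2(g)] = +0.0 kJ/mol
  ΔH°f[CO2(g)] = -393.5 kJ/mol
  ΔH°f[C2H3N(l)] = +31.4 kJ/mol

ΔH° = -456.3 kJ/mol

Products: 3·(+0.0) + 3·(+0.0) + 1·(+0.0) + 1·(-393.5) = -393.5
Reactants: 2·(+31.4) + 1·(+0.0) = +62.8
ΔH° = (-393.5) − (+62.8) = -456.3 kJ/mol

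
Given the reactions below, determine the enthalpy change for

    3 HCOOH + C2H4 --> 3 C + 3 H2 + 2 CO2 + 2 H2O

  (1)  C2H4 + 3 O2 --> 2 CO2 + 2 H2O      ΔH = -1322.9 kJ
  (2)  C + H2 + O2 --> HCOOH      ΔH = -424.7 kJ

ΔH = -48.8 kJ

(1) as written: -1322.9 kJ
(2) reversed and × 3: (-3)·(-424.7) = +1274.1 kJ
Since enthalpy is a state function, ΔH = (-1322.9) + (+1274.1) = -48.8 kJ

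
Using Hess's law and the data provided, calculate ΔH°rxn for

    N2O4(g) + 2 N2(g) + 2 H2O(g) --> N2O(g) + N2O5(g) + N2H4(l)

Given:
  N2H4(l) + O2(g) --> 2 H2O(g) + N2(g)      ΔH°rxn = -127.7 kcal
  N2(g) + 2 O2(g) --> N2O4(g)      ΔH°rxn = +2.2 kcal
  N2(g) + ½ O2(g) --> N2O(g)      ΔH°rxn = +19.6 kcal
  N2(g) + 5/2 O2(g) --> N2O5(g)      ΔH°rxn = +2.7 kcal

equation 1 reversed: +127.7 kcal
equation 2 reversed: -2.2 kcal
equation 3 as written: +19.6 kcal
equation 4 as written: +2.7 kcal
Summing the manipulated equations, ΔH°rxn = (+127.7) + (-2.2) + (+19.6) + (+2.7) = 147.8 kcal

ΔH°rxn = 147.8 kcal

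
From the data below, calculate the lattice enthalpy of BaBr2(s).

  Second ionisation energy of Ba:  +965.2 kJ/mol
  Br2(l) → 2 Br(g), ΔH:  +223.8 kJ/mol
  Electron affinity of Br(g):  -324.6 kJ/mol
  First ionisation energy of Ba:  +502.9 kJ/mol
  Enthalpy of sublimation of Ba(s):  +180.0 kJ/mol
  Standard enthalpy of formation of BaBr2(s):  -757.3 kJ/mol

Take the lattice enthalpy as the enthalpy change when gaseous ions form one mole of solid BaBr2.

U = -1980.0 kJ/mol

ΔHf° = 1·ΔHsub + 1·(ΣIE) + 1·D(Br2) + 2·EA + U
-757.3 = 1·(+180.0) + 1·(+1468.1) + 1·(+223.8) + 2·(-324.6) + U
U = -757.3 − (+1222.7) = -1980.0 kJ/mol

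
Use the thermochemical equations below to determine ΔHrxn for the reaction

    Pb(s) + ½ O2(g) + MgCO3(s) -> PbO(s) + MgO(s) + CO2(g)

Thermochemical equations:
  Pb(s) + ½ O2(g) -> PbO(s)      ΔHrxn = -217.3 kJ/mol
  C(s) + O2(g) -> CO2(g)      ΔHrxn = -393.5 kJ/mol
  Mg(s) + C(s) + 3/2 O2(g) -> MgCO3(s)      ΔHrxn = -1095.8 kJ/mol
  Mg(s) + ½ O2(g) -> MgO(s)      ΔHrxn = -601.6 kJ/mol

equation 1 as written (PbO(s) already on the product side): -217.3 kJ/mol
equation 2 as written (CO2(g) already on the product side): -393.5 kJ/mol
equation 3 reversed (MgCO3(s) must end up as a reactant): +1095.8 kJ/mol
equation 4 as written (MgO(s) already on the product side): -601.6 kJ/mol
ΔHrxn = (1)·(-217.3) + (1)·(-393.5) + (-1)·(-1095.8) + (1)·(-601.6) = -116.6 kJ/mol

ΔHrxn = -116.6 kJ/mol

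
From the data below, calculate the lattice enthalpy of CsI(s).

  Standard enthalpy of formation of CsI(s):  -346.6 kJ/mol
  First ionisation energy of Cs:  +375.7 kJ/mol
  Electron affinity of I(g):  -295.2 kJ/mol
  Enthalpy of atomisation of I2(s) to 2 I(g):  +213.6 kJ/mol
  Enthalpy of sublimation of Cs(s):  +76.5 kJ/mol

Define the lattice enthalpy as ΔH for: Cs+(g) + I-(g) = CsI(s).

U = -610.4 kJ/mol

ΔHf° = 1·ΔHsub + 1·(ΣIE) + 1/2·D(I2) + 1·EA + U
-346.6 = 1·(+76.5) + 1·(+375.7) + 1/2·(+213.6) + 1·(-295.2) + U
U = -346.6 − (+263.8) = -610.4 kJ/mol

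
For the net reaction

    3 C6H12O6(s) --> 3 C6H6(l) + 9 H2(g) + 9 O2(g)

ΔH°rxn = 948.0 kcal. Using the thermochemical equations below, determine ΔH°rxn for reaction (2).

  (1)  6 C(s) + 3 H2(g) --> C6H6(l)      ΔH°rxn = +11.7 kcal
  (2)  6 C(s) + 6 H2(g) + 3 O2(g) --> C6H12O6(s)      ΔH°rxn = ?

ΔH°rxn = -304.3 kcal

(1) × 3 (scale by 3 for the 3 C6H6(l)): (3)·(+11.7) = +35.1 kcal
(2) reversed and × 3 (reverse to put C6H12O6(s) on the reactant side; ×3 to match 3 C6H12O6(s) in the target): contributes −3·x
+948.0 = (+35.1) − 3·x
x = (+948.0 − (+35.1)) / (-3) = -304.3 kcal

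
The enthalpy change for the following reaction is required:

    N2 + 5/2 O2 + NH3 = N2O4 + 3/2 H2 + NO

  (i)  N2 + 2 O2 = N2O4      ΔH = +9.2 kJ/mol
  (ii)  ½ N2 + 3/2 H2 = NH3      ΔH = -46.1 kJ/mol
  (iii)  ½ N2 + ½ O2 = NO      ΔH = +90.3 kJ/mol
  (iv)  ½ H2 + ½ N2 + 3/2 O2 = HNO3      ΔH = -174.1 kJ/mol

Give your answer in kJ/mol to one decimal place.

(i) as written (N2O4 already on the product side): +9.2 kJ/mol
(ii) reversed (reverse to put NH3 on the reactant side): +46.1 kJ/mol
(iii) as written (NO already on the product side): +90.3 kJ/mol
(iv): not needed (HNO3 appears nowhere else).
Since enthalpy is a state function, ΔH = (1)·(+9.2) + (-1)·(-46.1) + (1)·(+90.3) = 145.6 kJ/mol

ΔH = 145.6 kJ/mol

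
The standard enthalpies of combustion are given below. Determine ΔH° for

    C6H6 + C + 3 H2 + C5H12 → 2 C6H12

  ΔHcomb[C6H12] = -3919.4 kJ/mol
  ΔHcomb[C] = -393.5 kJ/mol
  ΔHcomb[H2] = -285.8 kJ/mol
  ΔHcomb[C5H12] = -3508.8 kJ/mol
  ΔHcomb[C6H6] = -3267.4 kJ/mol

ΔH° = -188.3 kJ/mol

With combustion enthalpies, reactants minus products:
= [1·(-3267.4) + 1·(-393.5) + 3·(-285.8) + 1·(-3508.8)] − [2·(-3919.4)]
= -188.3 kJ/mol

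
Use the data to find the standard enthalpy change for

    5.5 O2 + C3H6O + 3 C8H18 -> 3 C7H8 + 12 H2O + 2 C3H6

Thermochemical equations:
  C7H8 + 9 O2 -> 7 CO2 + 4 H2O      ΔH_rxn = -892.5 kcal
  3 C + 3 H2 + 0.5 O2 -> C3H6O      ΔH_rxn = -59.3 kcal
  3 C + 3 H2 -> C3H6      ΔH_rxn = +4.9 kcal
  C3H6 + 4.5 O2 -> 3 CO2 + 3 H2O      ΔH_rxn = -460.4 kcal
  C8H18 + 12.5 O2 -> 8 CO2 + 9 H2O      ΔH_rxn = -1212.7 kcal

ΔH_rxn = -436.0 kcal

equation 1 reversed and × 3: (-3)·(-892.5) = +2677.5 kcal
equation 2 reversed: +59.3 kcal
equation 3 as written: +4.9 kcal
equation 4 reversed: +460.4 kcal
equation 5 × 3: (3)·(-1212.7) = -3638.1 kcal
ΔH_rxn = (-3)·(-892.5) + (-1)·(-59.3) + (1)·(+4.9) + (-1)·(-460.4) + (3)·(-1212.7) = -436.0 kcal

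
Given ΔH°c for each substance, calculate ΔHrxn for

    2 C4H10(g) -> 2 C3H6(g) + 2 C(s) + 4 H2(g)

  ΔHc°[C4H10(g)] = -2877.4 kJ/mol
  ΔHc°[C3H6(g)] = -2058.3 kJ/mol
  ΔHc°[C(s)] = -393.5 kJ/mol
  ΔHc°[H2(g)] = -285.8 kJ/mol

ΔHrxn = 292.0 kJ/mol

With combustion enthalpies, reactants minus products:
= [2·(-2877.4)] − [2·(-2058.3) + 2·(-393.5) + 4·(-285.8)]
= 292.0 kJ/mol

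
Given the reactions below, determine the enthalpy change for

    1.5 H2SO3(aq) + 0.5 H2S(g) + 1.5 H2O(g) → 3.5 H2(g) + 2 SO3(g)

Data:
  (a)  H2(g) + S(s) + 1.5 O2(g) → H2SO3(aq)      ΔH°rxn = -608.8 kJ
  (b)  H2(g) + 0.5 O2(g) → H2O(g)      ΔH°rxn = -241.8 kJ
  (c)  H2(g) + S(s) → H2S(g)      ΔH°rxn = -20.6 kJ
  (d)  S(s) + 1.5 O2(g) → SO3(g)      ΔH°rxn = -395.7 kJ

(a) reversed and × 3/2: (-3/2)·(-608.8) = +913.2 kJ
(b) reversed and × 3/2: (-3/2)·(-241.8) = +362.7 kJ
(c) reversed and × 1/2: (-1/2)·(-20.6) = +10.3 kJ
(d) × 2: (2)·(-395.7) = -791.4 kJ
ΔH°rxn = (+913.2) + (+362.7) + (+10.3) + (-791.4) = 494.8 kJ

ΔH°rxn = 494.8 kJ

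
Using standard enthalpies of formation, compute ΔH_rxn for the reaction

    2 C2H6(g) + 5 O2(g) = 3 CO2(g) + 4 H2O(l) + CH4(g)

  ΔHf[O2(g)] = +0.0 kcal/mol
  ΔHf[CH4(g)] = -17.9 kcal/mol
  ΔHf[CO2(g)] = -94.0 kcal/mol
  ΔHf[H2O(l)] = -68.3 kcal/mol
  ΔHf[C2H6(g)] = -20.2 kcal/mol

Products: 3·(-94.0) + 4·(-68.3) + 1·(-17.9) = -573.1
Reactants: 2·(-20.2) + 5·(+0.0) = -40.4
ΔH_rxn = (-573.1) − (-40.4) = -532.7 kcal/mol

ΔH_rxn = -532.7 kcal/mol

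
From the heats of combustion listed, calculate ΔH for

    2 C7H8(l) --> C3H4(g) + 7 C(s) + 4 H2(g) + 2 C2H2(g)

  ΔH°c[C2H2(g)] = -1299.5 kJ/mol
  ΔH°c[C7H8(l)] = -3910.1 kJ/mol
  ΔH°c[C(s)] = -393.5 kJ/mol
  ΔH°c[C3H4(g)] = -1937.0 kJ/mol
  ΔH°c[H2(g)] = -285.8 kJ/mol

ΔH = 613.5 kJ/mol

Using ΔH = Σ nΔHc°(reactants) − Σ nΔHc°(products):
= [2·(-3910.1)] − [1·(-1937.0) + 7·(-393.5) + 4·(-285.8) + 2·(-1299.5)]
= 613.5 kJ/mol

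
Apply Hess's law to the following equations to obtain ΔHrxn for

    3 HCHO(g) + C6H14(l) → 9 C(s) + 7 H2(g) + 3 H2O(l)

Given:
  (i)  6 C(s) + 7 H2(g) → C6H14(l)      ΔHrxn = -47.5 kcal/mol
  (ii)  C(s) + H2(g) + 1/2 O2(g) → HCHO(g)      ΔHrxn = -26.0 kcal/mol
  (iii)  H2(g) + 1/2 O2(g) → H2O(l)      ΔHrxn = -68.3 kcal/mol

(i) reversed (C6H14(l) must end up as a reactant): +47.5 kcal/mol
(ii) reversed and × 3 (HCHO(g) must end up as a reactant; scale by 3 for the 3 HCHO(g)): (-3)·(-26.0) = +78.0 kcal/mol
(iii) × 3 (scale by 3 for the 3 H2O(l)): (3)·(-68.3) = -204.9 kcal/mol
By Hess's law, ΔHrxn = (-1)·(-47.5) + (-3)·(-26.0) + (3)·(-68.3) = -79.4 kcal/mol

ΔHrxn = -79.4 kcal/mol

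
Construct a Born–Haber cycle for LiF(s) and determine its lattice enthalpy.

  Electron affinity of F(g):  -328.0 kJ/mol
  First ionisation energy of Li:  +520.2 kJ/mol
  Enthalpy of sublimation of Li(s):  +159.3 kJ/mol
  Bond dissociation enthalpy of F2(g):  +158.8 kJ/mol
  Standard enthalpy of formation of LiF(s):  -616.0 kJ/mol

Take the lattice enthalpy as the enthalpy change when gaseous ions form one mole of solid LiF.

ΔHf° = 1·ΔHsub + 1·(ΣIE) + 1/2·D(F2) + 1·EA + U
-616.0 = 1·(+159.3) + 1·(+520.2) + 1/2·(+158.8) + 1·(-328.0) + U
U = -616.0 − (+430.9) = -1046.9 kJ/mol

U = -1046.9 kJ/mol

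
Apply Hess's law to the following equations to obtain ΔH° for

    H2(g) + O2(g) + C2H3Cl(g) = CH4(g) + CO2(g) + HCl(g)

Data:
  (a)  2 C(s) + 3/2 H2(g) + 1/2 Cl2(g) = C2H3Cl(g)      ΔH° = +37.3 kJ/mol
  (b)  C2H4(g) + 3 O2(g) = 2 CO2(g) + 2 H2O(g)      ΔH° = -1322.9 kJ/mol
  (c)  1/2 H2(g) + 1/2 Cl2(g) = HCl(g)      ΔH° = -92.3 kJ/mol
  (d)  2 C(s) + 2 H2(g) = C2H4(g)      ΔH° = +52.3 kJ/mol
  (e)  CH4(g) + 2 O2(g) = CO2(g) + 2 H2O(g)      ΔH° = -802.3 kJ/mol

(a) reversed: -37.3 kJ/mol
(b) as written: -1322.9 kJ/mol
(c) as written: -92.3 kJ/mol
(d) as written: +52.3 kJ/mol
(e) reversed: +802.3 kJ/mol
Summing the manipulated equations, ΔH° = (-37.3) + (-1322.9) + (-92.3) + (+52.3) + (+802.3) = -597.9 kJ/mol

ΔH° = -597.9 kJ/mol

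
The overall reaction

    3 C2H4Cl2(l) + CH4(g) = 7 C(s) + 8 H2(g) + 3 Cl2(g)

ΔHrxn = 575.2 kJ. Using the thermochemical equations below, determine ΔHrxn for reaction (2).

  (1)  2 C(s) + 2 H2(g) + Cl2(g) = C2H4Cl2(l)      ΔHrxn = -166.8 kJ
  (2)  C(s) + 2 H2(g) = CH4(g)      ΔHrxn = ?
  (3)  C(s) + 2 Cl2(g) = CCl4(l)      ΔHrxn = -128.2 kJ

(1) reversed and × 3: (-3)·(-166.8) = +500.4 kJ
(2) reversed: contributes −x
(3): not needed.
+575.2 = (+500.4) − x
x = (+575.2 − (+500.4)) / (-1) = -74.8 kJ

ΔHrxn = -74.8 kJ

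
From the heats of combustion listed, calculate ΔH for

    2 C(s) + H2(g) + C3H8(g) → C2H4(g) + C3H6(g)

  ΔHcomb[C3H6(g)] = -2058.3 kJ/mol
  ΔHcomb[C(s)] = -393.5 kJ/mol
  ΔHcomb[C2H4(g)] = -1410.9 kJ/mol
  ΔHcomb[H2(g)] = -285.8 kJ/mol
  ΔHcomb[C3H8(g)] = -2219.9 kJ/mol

With combustion enthalpies, reactants minus products:
= [2·(-393.5) + 1·(-285.8) + 1·(-2219.9)] − [1·(-1410.9) + 1·(-2058.3)]
= 176.5 kJ/mol

ΔH = 176.5 kJ/mol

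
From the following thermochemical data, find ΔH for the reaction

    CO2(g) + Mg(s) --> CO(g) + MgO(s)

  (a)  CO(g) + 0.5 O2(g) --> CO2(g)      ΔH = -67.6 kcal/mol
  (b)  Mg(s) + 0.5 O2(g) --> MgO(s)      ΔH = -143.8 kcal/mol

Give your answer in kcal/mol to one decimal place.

ΔH = -76.2 kcal/mol

(a) reversed (CO(g) must end up as a product): +67.6 kcal/mol
(b) as written (MgO(s) already on the product side): -143.8 kcal/mol
Combining the equations, ΔH = (+67.6) + (-143.8) = -76.2 kcal/mol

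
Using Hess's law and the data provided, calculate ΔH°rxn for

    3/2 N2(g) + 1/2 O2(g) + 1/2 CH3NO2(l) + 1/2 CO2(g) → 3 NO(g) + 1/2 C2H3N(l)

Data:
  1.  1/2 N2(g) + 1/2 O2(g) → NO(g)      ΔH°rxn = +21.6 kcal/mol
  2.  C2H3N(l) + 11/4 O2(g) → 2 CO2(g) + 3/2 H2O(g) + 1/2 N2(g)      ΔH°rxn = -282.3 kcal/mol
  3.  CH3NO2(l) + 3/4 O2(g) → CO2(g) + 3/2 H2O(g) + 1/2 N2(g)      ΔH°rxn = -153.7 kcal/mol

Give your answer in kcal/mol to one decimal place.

ΔH°rxn = 129.1 kcal/mol

eq. 1 × 3: (3)·(+21.6) = +64.8 kcal/mol
eq. 2 reversed and × 1/2: (-1/2)·(-282.3) = +141.15 kcal/mol
eq. 3 × 1/2: (1/2)·(-153.7) = -76.85 kcal/mol
ΔH°rxn = (+64.8) + (+141.15) + (-76.85) = 129.1 kcal/mol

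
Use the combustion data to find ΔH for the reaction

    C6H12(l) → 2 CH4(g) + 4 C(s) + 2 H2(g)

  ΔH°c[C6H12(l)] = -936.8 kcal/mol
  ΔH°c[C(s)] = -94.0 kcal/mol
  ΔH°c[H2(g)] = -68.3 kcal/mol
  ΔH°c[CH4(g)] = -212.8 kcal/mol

With combustion enthalpies, reactants minus products:
= [1·(-936.8)] − [2·(-212.8) + 4·(-94.0) + 2·(-68.3)]
= 1.4 kcal/mol

ΔH = 1.4 kcal/mol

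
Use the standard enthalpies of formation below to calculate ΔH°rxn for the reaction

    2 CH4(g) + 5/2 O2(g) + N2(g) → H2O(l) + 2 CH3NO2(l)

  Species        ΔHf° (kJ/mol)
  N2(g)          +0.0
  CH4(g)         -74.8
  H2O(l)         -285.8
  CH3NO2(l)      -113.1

ΔH°rxn = -362.4 kJ/mol

Products: 1·(-285.8) + 2·(-113.1) = -512.0
Reactants: 2·(-74.8) + 5/2·(+0.0) + 1·(+0.0) = -149.6
ΔH°rxn = (-512.0) − (-149.6) = -362.4 kJ/mol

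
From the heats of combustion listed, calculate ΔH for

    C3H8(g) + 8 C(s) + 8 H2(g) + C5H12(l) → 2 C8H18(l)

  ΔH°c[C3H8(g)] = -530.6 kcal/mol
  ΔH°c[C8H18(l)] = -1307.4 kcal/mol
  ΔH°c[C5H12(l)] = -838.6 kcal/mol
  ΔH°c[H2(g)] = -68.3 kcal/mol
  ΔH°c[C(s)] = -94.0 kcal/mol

ΔH = -52.8 kcal/mol

Using ΔH = Σ nΔHc°(reactants) − Σ nΔHc°(products):
= [1·(-530.6) + 8·(-94.0) + 8·(-68.3) + 1·(-838.6)] − [2·(-1307.4)]
= -52.8 kcal/mol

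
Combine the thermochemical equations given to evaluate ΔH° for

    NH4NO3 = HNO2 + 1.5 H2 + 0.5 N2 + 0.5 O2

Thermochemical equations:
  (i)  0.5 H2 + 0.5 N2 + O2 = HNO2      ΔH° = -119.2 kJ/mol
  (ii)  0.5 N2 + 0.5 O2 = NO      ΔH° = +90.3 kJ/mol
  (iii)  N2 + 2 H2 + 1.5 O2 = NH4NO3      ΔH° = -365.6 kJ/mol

ΔH° = 246.4 kJ/mol

(i) as written (HNO2 already on the product side): -119.2 kJ/mol
(ii): not needed (NO appears nowhere else).
(iii) reversed (reverse to put NH4NO3 on the reactant side): +365.6 kJ/mol
By Hess's law, ΔH° = (-119.2) + (+365.6) = 246.4 kJ/mol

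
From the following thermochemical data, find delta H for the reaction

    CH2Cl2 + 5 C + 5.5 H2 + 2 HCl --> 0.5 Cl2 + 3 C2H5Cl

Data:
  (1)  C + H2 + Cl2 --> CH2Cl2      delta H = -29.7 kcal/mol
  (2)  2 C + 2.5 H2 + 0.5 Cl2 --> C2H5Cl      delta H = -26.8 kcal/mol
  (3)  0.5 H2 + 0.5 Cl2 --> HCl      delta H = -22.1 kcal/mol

delta H = -6.5 kcal/mol

(1) reversed (CH2Cl2 must end up as a reactant): +29.7 kcal/mol
(2) × 3 (×3 to match 3 C2H5Cl in the target): (3)·(-26.8) = -80.4 kcal/mol
(3) reversed and × 2 (HCl must end up as a reactant; ×2 to match 2 HCl in the target): (-2)·(-22.1) = +44.2 kcal/mol
Combining the equations, delta H = (-1)·(-29.7) + (3)·(-26.8) + (-2)·(-22.1) = -6.5 kcal/mol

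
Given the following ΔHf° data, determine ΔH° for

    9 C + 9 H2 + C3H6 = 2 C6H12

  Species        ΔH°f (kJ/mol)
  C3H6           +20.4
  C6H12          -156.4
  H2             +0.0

Products: 2·(-156.4) = -312.8
Reactants: 9·(+0.0) + 9·(+0.0) + 1·(+20.4) = +20.4
ΔH° = (-312.8) − (+20.4) = -333.2 kJ/mol

ΔH° = -333.2 kJ/mol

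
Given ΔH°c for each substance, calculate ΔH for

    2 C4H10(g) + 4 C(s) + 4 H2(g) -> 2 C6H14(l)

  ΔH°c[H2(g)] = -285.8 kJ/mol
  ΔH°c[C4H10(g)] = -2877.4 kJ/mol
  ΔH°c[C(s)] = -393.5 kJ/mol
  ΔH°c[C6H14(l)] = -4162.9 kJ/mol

Using ΔH = Σ nΔHc°(reactants) − Σ nΔHc°(products):
= [2·(-2877.4) + 4·(-393.5) + 4·(-285.8)] − [2·(-4162.9)]
= -146.2 kJ/mol

ΔH = -146.2 kJ/mol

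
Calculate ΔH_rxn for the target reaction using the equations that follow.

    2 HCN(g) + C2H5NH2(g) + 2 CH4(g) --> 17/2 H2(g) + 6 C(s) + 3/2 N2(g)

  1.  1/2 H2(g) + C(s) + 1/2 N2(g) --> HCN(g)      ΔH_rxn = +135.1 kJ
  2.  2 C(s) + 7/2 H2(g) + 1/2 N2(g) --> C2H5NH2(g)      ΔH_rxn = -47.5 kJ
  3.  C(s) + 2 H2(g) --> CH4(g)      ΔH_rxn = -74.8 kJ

ΔH_rxn = -73.1 kJ

eq. 1 reversed and × 2: (-2)·(+135.1) = -270.2 kJ
eq. 2 reversed: +47.5 kJ
eq. 3 reversed and × 2: (-2)·(-74.8) = +149.6 kJ
ΔH_rxn = (-270.2) + (+47.5) + (+149.6) = -73.1 kJ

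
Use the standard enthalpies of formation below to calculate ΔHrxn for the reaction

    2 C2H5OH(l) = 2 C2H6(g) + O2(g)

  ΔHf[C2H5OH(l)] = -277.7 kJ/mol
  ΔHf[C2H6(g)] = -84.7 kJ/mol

ΔHrxn = 386.0 kJ/mol

Products: 2·(-84.7) + 1·(+0.0) = -169.4
Reactants: 2·(-277.7) = -555.4
ΔHrxn = (-169.4) − (-555.4) = 386.0 kJ/mol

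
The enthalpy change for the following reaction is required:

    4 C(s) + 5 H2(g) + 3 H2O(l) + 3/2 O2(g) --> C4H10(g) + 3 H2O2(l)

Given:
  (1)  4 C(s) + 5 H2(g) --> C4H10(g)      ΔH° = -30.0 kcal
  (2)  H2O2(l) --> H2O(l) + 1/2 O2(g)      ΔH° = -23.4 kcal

ΔH° = 40.2 kcal

(1) as written (C4H10(g) already on the product side): -30.0 kcal
(2) reversed and × 3 (reverse to put H2O2(l) on the product side; ×3 to match 3 H2O2(l) in the target): (-3)·(-23.4) = +70.2 kcal
By Hess's law, ΔH° = (1)·(-30.0) + (-3)·(-23.4) = 40.2 kcal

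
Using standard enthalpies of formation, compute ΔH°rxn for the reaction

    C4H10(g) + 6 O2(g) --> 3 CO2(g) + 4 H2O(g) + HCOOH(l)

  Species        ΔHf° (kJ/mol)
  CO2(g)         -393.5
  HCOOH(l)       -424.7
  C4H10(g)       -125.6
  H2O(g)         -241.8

ΔH°rxn = Σ nΔHf°(products) − Σ nΔHf°(reactants).
Products: 3·(-393.5) + 4·(-241.8) + 1·(-424.7) = -2572.4
Reactants: 1·(-125.6) + 6·(+0.0) = -125.6
ΔH°rxn = (-2572.4) − (-125.6) = -2446.8 kJ/mol

ΔH°rxn = -2446.8 kJ/mol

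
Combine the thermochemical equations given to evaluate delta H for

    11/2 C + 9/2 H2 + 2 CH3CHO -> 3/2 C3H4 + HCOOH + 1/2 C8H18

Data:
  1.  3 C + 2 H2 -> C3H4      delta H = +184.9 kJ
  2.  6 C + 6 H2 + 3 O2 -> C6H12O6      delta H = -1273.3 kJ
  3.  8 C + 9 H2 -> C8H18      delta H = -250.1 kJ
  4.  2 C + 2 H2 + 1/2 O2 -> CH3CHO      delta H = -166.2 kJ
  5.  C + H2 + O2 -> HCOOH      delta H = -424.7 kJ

delta H = 60.0 kJ

eq. 1 × 3/2 (×3/2 to match 3/2 C3H4 in the target): (3/2)·(+184.9) = +277.35 kJ
eq. 2: not needed (C6H12O6 appears nowhere else).
eq. 3 × 1/2 (×1/2 to match 1/2 C8H18 in the target): (1/2)·(-250.1) = -125.05 kJ
eq. 4 reversed and × 2 (reverse to put CH3CHO on the reactant side; scale by 2 for the 2 CH3CHO): (-2)·(-166.2) = +332.4 kJ
eq. 5 as written (HCOOH already on the product side): -424.7 kJ
Summing the manipulated equations, delta H = (+277.35) + (-125.05) + (+332.4) + (-424.7) = 60.0 kJ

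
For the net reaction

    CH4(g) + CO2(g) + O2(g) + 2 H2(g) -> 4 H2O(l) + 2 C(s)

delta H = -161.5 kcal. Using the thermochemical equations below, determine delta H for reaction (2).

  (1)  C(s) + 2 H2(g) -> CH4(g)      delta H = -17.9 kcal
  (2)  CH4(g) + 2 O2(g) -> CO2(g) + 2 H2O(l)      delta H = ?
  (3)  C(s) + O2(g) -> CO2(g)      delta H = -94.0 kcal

delta H = -212.8 kcal

(1) as written: -17.9 kcal
(2) × 2: contributes 2·x
(3) reversed and × 3: (-3)·(-94.0) = +282.0 kcal
-161.5 = (-17.9) + (+282.0) + 2·x
x = (-161.5 − (+264.1)) / (2) = -212.8 kcal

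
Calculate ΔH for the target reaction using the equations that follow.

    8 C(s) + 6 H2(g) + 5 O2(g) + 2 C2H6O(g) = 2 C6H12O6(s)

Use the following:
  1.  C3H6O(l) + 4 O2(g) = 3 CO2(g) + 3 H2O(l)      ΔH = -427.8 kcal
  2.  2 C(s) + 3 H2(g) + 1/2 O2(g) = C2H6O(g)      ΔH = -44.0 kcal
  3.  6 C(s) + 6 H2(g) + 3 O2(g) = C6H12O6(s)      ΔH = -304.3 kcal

ΔH = -520.6 kcal

eq. 1: not needed.
eq. 2 reversed and × 2: (-2)·(-44.0) = +88.0 kcal
eq. 3 × 2: (2)·(-304.3) = -608.6 kcal
ΔH = (-2)·(-44.0) + (2)·(-304.3) = -520.6 kcal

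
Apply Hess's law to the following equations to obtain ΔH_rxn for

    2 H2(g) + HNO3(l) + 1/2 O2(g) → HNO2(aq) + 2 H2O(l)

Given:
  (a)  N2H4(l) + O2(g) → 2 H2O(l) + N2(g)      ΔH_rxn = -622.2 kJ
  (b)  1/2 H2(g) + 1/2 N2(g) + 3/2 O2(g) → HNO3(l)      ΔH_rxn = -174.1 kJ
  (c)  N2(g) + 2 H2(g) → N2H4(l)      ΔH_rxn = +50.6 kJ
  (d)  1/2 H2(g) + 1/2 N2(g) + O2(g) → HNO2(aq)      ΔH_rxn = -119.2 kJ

(a) as written (H2O(l) already on the product side): -622.2 kJ
(b) reversed (reverse to put HNO3(l) on the reactant side): +174.1 kJ
(c) as written: +50.6 kJ
(d) as written (HNO2(aq) already on the product side): -119.2 kJ
Summing the manipulated equations, ΔH_rxn = (-622.2) + (+174.1) + (+50.6) + (-119.2) = -516.7 kJ

ΔH_rxn = -516.7 kJ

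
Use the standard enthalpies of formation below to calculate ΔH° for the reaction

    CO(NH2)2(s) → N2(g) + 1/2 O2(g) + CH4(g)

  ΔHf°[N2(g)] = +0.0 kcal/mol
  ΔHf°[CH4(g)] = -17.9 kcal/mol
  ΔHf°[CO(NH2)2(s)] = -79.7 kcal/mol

ΔH° = 61.8 kcal/mol

ΔH°rxn = Σ nΔHf°(products) − Σ nΔHf°(reactants).
Products: 1·(+0.0) + 1/2·(+0.0) + 1·(-17.9) = -17.9
Reactants: 1·(-79.7) = -79.7
ΔH° = (-17.9) − (-79.7) = 61.8 kcal/mol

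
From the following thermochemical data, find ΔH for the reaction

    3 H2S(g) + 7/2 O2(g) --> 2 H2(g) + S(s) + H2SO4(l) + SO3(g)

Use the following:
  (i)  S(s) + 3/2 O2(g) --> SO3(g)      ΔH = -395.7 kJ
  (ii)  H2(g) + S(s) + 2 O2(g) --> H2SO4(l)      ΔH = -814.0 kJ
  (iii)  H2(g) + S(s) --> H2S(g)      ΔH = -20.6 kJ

(i) as written: -395.7 kJ
(ii) as written: -814.0 kJ
(iii) reversed and × 3: (-3)·(-20.6) = +61.8 kJ
Summing the manipulated equations, ΔH = (-395.7) + (-814.0) + (+61.8) = -1147.9 kJ

ΔH = -1147.9 kJ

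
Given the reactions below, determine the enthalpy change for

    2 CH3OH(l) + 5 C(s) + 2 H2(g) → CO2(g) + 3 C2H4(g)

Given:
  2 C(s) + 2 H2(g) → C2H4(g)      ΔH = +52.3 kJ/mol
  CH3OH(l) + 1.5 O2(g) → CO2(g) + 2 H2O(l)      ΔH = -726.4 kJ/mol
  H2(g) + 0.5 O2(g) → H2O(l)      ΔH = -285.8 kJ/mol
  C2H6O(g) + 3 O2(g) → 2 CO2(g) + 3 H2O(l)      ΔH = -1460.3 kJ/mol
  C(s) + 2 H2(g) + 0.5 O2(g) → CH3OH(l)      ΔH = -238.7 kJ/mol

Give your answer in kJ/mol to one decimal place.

equation 1 × 3 (scale by 3 for the 3 C2H4(g)): (3)·(+52.3) = +156.9 kJ/mol
equation 2 as written: -726.4 kJ/mol
equation 3 reversed and × 2: (-2)·(-285.8) = +571.6 kJ/mol
equation 4: not needed (C2H6O(g) appears nowhere else).
equation 5 reversed: +238.7 kJ/mol
ΔH = (3)·(+52.3) + (1)·(-726.4) + (-2)·(-285.8) + (-1)·(-238.7) = 240.8 kJ/mol

ΔH = 240.8 kJ/mol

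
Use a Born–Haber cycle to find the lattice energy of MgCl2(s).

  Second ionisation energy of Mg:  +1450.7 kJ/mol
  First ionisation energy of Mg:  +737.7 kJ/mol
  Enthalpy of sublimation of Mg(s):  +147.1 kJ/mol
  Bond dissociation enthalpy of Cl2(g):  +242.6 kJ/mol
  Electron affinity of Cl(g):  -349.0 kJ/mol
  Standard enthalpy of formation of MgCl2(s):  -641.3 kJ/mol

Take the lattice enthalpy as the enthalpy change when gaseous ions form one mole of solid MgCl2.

ΔHf° = 1·ΔHsub + 1·(ΣIE) + 1·D(Cl2) + 2·EA + U
-641.3 = 1·(+147.1) + 1·(+2188.4) + 1·(+242.6) + 2·(-349.0) + U
U = -641.3 − (+1880.1) = -2521.4 kJ/mol

U = -2521.4 kJ/mol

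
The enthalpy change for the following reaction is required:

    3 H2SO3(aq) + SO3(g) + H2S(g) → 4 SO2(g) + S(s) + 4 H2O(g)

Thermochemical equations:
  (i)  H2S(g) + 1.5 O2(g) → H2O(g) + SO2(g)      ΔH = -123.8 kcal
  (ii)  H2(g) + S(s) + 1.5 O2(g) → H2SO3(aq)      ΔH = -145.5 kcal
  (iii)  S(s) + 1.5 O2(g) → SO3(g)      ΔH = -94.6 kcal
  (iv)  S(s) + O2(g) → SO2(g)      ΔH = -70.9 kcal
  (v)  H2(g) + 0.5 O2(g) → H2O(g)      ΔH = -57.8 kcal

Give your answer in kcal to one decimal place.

(i) as written (H2S(g) already on the reactant side): -123.8 kcal
(ii) reversed and × 3 (reverse to put H2SO3(aq) on the reactant side; scale by 3 for the 3 H2SO3(aq)): (-3)·(-145.5) = +436.5 kcal
(iii) reversed (reverse to put SO3(g) on the reactant side): +94.6 kcal
(iv) × 3: (3)·(-70.9) = -212.7 kcal
(v) × 3: (3)·(-57.8) = -173.4 kcal
By Hess's law, ΔH = (1)·(-123.8) + (-3)·(-145.5) + (-1)·(-94.6) + (3)·(-70.9) + (3)·(-57.8) = 21.2 kcal

ΔH = 21.2 kcal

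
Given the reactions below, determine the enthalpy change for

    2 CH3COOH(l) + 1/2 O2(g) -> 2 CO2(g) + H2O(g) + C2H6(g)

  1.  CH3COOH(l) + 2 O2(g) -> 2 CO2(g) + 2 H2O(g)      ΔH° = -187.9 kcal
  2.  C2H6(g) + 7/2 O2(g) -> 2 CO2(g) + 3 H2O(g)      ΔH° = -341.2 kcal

ΔH° = -34.6 kcal

eq. 1 × 2: (2)·(-187.9) = -375.8 kcal
eq. 2 reversed: +341.2 kcal
ΔH° = (2)·(-187.9) + (-1)·(-341.2) = -34.6 kcal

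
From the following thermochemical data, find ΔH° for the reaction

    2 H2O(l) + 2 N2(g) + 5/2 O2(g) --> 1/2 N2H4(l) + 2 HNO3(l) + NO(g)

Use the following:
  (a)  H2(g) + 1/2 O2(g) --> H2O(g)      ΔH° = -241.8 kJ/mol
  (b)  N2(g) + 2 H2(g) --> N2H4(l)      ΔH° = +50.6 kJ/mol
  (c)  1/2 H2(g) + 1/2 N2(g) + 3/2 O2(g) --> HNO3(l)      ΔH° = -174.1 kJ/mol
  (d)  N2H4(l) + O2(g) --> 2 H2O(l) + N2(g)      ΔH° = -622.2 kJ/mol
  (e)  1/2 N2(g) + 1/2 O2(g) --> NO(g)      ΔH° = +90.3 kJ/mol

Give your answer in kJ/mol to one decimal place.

ΔH° = 339.0 kJ/mol

(a): not needed.
(b) reversed and × 1/2: (-1/2)·(+50.6) = -25.3 kJ/mol
(c) × 2: (2)·(-174.1) = -348.2 kJ/mol
(d) reversed: +622.2 kJ/mol
(e) as written: +90.3 kJ/mol
ΔH° = (-1/2)·(+50.6) + (2)·(-174.1) + (-1)·(-622.2) + (1)·(+90.3) = 339.0 kJ/mol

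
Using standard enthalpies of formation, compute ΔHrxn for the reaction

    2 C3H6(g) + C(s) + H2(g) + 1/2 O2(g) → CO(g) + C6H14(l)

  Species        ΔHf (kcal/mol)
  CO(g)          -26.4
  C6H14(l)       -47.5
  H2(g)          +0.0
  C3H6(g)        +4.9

ΔH°rxn = Σ nΔHf°(products) − Σ nΔHf°(reactants).
Products: 1·(-26.4) + 1·(-47.5) = -73.9
Reactants: 2·(+4.9) + 1·(+0.0) + 1·(+0.0) + 1/2·(+0.0) = +9.8
ΔHrxn = (-73.9) − (+9.8) = -83.7 kcal/mol

ΔHrxn = -83.7 kcal/mol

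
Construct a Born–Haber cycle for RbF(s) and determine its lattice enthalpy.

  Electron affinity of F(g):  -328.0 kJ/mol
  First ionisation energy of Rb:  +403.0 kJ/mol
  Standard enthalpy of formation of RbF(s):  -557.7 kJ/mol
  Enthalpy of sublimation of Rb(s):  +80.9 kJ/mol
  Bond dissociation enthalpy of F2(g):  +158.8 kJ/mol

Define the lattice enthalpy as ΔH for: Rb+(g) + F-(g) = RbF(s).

U = -793.0 kJ/mol

ΔHf° = 1·ΔHsub + 1·(ΣIE) + 1/2·D(F2) + 1·EA + U
-557.7 = 1·(+80.9) + 1·(+403.0) + 1/2·(+158.8) + 1·(-328.0) + U
U = -557.7 − (+235.3) = -793.0 kJ/mol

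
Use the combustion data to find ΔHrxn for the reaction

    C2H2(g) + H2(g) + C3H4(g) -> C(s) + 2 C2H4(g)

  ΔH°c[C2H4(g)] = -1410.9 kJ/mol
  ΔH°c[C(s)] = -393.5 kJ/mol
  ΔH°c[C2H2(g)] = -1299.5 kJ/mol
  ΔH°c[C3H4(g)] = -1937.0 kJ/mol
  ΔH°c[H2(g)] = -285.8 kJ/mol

ΔHrxn = -307.0 kJ/mol

Using ΔH = Σ nΔHc°(reactants) − Σ nΔHc°(products):
= [1·(-1299.5) + 1·(-285.8) + 1·(-1937.0)] − [1·(-393.5) + 2·(-1410.9)]
= -307.0 kJ/mol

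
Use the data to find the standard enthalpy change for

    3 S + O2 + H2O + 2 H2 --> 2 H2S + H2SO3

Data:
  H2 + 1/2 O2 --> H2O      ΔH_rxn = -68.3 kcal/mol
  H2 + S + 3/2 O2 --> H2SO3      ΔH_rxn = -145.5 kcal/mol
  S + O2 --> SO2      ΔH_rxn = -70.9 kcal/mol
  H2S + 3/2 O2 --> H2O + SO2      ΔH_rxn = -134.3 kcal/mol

ΔH_rxn = -87.0 kcal/mol

equation 1 as written: -68.3 kcal/mol
equation 2 as written (H2SO3 already on the product side): -145.5 kcal/mol
equation 3 × 2: (2)·(-70.9) = -141.8 kcal/mol
equation 4 reversed and × 2 (H2S must end up as a product; scale by 2 for the 2 H2S): (-2)·(-134.3) = +268.6 kcal/mol
ΔH_rxn = (-68.3) + (-145.5) + (-141.8) + (+268.6) = -87.0 kcal/mol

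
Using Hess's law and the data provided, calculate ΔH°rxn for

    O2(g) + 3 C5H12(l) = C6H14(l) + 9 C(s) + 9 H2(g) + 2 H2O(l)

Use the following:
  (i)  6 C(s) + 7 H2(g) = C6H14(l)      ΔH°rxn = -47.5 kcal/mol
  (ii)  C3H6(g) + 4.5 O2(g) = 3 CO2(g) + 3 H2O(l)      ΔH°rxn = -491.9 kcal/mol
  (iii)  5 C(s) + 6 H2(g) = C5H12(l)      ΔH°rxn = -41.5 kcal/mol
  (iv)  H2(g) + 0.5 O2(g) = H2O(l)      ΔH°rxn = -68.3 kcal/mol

ΔH°rxn = -59.6 kcal/mol

(i) as written: -47.5 kcal/mol
(ii): not needed.
(iii) reversed and × 3: (-3)·(-41.5) = +124.5 kcal/mol
(iv) × 2: (2)·(-68.3) = -136.6 kcal/mol
Since enthalpy is a state function, ΔH°rxn = (-47.5) + (+124.5) + (-136.6) = -59.6 kcal/mol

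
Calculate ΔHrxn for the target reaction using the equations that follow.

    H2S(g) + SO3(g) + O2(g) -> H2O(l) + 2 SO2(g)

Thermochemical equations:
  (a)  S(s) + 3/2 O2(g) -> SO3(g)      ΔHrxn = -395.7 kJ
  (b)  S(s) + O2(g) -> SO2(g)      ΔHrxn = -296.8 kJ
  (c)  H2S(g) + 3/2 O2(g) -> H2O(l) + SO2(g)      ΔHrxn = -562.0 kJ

ΔHrxn = -463.1 kJ

(a) reversed (reverse to put SO3(g) on the reactant side): +395.7 kJ
(b) as written: -296.8 kJ
(c) as written (H2S(g) already on the reactant side): -562.0 kJ
Summing the manipulated equations, ΔHrxn = (+395.7) + (-296.8) + (-562.0) = -463.1 kJ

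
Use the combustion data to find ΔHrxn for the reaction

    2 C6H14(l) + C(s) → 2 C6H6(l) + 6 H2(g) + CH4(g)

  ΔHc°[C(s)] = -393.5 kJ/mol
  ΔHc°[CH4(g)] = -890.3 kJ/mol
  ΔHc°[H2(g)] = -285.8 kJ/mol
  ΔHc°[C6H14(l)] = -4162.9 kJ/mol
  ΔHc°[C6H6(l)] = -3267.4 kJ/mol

ΔHrxn = 420.6 kJ/mol

Using ΔH = Σ nΔHc°(reactants) − Σ nΔHc°(products):
= [2·(-4162.9) + 1·(-393.5)] − [2·(-3267.4) + 6·(-285.8) + 1·(-890.3)]
= 420.6 kJ/mol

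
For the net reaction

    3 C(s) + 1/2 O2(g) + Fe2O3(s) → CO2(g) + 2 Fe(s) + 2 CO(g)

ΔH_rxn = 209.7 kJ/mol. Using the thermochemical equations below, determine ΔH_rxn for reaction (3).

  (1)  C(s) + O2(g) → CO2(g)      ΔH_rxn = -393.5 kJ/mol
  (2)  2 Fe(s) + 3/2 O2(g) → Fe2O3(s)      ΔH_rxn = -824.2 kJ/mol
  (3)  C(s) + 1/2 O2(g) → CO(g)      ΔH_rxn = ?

(1) as written (CO2(g) already on the product side): -393.5 kJ/mol
(2) reversed (reverse to put Fe2O3(s) on the reactant side): +824.2 kJ/mol
(3) × 2 (×2 to match 2 CO(g) in the target): contributes 2·x
+209.7 = (-393.5) + (+824.2) + 2·x
x = (+209.7 − (+430.7)) / (2) = -110.5 kJ/mol

ΔH_rxn = -110.5 kJ/mol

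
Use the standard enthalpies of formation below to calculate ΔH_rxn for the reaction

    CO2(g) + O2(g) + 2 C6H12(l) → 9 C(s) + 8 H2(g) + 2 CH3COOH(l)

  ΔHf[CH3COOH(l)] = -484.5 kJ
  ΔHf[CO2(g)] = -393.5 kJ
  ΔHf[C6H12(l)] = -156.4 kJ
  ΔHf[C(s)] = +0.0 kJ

ΔH_rxn = -262.7 kJ

Products: 9·(+0.0) + 8·(+0.0) + 2·(-484.5) = -969.0
Reactants: 1·(-393.5) + 1·(+0.0) + 2·(-156.4) = -706.3
ΔH_rxn = (-969.0) − (-706.3) = -262.7 kJ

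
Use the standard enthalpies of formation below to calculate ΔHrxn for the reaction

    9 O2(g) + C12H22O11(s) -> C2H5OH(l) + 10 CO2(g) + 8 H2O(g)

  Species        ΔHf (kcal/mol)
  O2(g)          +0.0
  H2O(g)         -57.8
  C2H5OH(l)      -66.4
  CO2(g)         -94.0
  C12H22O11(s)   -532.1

ΔH°rxn = Σ nΔHf°(products) − Σ nΔHf°(reactants).
Products: 1·(-66.4) + 10·(-94.0) + 8·(-57.8) = -1468.8
Reactants: 9·(+0.0) + 1·(-532.1) = -532.1
ΔHrxn = (-1468.8) − (-532.1) = -936.7 kcal/mol

ΔHrxn = -936.7 kcal/mol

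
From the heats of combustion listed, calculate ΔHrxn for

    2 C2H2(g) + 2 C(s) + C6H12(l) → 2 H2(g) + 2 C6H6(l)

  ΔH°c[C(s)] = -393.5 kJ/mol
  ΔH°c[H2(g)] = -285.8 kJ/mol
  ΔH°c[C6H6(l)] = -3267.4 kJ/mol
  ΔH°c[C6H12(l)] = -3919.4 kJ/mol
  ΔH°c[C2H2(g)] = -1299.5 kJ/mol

ΔHrxn = -199.0 kJ/mol

With combustion enthalpies, reactants minus products:
= [2·(-1299.5) + 2·(-393.5) + 1·(-3919.4)] − [2·(-285.8) + 2·(-3267.4)]
= -199.0 kJ/mol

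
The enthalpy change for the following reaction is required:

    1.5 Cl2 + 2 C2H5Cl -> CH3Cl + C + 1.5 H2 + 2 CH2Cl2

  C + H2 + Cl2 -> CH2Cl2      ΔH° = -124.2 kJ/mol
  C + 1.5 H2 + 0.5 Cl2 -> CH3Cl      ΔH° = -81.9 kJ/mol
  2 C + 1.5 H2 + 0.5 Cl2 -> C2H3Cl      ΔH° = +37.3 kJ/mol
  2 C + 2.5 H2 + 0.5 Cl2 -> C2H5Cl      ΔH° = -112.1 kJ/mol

equation 1 × 2 (scale by 2 for the 2 CH2Cl2): (2)·(-124.2) = -248.4 kJ/mol
equation 2 as written (CH3Cl already on the product side): -81.9 kJ/mol
equation 3: not needed (C2H3Cl appears nowhere else).
equation 4 reversed and × 2 (C2H5Cl must end up as a reactant; ×2 to match 2 C2H5Cl in the target): (-2)·(-112.1) = +224.2 kJ/mol
ΔH° = (2)·(-124.2) + (1)·(-81.9) + (-2)·(-112.1) = -106.1 kJ/mol

ΔH° = -106.1 kJ/mol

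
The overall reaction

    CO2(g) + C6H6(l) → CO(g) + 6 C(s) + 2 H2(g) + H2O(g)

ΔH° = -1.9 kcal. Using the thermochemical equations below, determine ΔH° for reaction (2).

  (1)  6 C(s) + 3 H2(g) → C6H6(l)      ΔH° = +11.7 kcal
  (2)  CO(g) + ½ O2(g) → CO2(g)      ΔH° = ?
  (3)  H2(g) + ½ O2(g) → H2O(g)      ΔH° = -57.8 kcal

ΔH° = -67.6 kcal

(1) reversed (C6H6(l) must end up as a reactant): -11.7 kcal
(2) reversed (CO(g) must end up as a product): contributes −x
(3) as written (H2O(g) already on the product side): -57.8 kcal
-1.9 = (-11.7) + (-57.8) − x
x = (-1.9 − (-69.5)) / (-1) = -67.6 kcal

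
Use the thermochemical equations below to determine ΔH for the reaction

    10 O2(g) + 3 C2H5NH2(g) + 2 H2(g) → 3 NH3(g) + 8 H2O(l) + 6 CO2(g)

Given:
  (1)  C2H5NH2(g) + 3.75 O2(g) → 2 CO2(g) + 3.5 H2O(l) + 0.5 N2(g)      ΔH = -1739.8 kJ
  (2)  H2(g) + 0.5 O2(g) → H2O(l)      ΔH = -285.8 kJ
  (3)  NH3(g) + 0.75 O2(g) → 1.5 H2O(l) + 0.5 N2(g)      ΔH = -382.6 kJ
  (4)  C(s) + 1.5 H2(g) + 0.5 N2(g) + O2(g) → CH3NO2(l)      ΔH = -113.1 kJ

ΔH = -4643.2 kJ

(1) × 3 (scale by 3 for the 3 C2H5NH2(g)): (3)·(-1739.8) = -5219.4 kJ
(2) × 2: (2)·(-285.8) = -571.6 kJ
(3) reversed and × 3 (NH3(g) must end up as a product; ×3 to match 3 NH3(g) in the target): (-3)·(-382.6) = +1147.8 kJ
(4): not needed (CH3NO2(l) appears nowhere else).
By Hess's law, ΔH = (-5219.4) + (-571.6) + (+1147.8) = -4643.2 kJ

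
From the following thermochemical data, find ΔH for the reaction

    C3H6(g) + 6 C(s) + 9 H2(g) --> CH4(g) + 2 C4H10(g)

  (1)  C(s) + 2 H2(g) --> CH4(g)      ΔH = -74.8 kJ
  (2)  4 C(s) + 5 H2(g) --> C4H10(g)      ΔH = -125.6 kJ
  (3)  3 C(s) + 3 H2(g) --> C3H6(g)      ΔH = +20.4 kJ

ΔH = -346.4 kJ

(1) as written (CH4(g) already on the product side): -74.8 kJ
(2) × 2 (×2 to match 2 C4H10(g) in the target): (2)·(-125.6) = -251.2 kJ
(3) reversed (C3H6(g) must end up as a reactant): -20.4 kJ
Combining the equations, ΔH = (1)·(-74.8) + (2)·(-125.6) + (-1)·(+20.4) = -346.4 kJ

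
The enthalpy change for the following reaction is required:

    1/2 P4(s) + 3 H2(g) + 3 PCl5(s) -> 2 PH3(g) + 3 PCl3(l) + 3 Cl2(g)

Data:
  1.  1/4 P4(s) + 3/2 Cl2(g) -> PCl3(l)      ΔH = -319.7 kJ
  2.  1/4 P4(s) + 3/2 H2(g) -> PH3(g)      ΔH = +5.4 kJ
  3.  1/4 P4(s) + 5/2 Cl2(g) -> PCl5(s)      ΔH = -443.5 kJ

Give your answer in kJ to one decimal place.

ΔH = 382.2 kJ

eq. 1 × 3 (×3 to match 3 PCl3(l) in the target): (3)·(-319.7) = -959.1 kJ
eq. 2 × 2 (×2 to match 2 PH3(g) in the target): (2)·(+5.4) = +10.8 kJ
eq. 3 reversed and × 3 (reverse to put PCl5(s) on the reactant side; scale by 3 for the 3 PCl5(s)): (-3)·(-443.5) = +1330.5 kJ
ΔH = (3)·(-319.7) + (2)·(+5.4) + (-3)·(-443.5) = 382.2 kJ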